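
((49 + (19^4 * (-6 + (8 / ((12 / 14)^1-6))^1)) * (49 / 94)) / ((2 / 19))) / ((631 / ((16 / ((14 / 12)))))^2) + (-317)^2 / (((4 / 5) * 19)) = 6126952121267 / 1422231092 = 4307.99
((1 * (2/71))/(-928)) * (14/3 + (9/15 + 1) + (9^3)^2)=-7971709/494160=-16.13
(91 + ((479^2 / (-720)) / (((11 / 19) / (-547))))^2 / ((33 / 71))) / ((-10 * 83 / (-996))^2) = 403721852297817014999 / 1437480000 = 280853891739.58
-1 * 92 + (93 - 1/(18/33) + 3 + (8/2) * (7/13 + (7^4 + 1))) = 749761/78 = 9612.32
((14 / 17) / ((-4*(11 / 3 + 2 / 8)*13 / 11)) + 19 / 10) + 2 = 400473 / 103870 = 3.86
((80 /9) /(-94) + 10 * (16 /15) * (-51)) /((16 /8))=-115076 /423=-272.05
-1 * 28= -28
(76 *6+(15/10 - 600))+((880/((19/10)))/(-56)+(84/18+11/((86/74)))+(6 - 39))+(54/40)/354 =-6868612607/40490520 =-169.64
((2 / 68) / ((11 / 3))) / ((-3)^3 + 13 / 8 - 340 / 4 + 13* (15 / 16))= -24 / 293777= -0.00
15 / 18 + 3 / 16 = 49 / 48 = 1.02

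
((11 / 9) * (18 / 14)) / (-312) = -11 / 2184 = -0.01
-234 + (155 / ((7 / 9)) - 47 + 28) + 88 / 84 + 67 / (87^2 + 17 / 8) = -9568294 / 181707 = -52.66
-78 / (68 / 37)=-1443 / 34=-42.44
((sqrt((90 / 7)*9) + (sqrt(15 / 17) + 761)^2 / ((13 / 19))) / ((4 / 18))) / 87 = 27*sqrt(70) / 406 + 43377*sqrt(255) / 6409 + 280584552 / 6409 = 43888.41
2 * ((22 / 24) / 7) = 11 / 42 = 0.26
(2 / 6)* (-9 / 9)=-1 / 3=-0.33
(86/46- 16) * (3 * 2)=-1950/23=-84.78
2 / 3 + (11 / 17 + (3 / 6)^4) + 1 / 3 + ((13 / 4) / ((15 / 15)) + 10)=4069 / 272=14.96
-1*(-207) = 207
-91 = -91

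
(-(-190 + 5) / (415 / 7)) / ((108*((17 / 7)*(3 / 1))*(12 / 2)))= 0.00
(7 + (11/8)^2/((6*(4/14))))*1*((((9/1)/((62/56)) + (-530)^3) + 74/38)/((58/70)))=-19099003993492325/13118208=-1455915624.56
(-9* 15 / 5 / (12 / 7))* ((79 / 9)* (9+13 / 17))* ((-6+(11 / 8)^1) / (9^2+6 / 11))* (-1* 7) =-130766251 / 243984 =-535.96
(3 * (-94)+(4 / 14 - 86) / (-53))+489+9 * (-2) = 70719 / 371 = 190.62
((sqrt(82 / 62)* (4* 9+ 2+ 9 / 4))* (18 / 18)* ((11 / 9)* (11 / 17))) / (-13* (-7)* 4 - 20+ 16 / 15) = 97405* sqrt(1271) / 32733024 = 0.11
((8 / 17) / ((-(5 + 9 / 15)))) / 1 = -10 / 119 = -0.08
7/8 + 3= 31/8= 3.88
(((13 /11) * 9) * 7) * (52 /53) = 42588 /583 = 73.05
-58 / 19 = -3.05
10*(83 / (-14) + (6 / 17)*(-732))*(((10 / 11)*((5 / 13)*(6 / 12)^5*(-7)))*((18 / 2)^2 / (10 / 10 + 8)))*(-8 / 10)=-14152275 / 9724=-1455.40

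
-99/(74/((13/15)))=-429/370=-1.16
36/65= 0.55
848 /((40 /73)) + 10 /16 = 61929 /40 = 1548.22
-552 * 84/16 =-2898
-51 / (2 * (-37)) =51 / 74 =0.69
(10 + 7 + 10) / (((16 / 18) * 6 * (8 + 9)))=81 / 272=0.30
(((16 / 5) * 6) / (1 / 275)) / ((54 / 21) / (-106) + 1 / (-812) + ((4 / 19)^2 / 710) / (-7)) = -29120670902400 / 140635219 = -207065.28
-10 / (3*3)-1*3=-37 / 9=-4.11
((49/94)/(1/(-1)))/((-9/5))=245/846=0.29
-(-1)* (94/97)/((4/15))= 3.63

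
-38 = -38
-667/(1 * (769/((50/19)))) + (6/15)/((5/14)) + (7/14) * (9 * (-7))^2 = 1448927191/730550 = 1983.34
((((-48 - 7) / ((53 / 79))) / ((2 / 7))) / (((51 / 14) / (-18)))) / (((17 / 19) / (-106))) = -48542340 / 289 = -167966.57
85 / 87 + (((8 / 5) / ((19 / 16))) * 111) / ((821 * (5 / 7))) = 41800547 / 33927825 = 1.23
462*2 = 924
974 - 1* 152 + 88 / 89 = 73246 / 89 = 822.99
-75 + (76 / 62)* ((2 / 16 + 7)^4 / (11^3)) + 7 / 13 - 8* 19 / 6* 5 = -655015832891 / 3295598592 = -198.75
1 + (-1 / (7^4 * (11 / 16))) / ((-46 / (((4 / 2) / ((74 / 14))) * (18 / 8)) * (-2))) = 3210805 / 3210823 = 1.00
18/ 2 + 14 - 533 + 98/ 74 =-18821/ 37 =-508.68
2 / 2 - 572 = -571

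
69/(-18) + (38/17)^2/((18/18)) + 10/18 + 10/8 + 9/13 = 495167/135252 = 3.66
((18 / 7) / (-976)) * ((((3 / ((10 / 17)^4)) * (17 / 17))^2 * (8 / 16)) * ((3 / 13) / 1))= -1695109058163 / 8881600000000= -0.19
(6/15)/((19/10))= 4/19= 0.21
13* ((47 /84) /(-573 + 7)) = -611 /47544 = -0.01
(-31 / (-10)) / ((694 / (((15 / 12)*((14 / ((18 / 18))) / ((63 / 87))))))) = 899 / 8328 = 0.11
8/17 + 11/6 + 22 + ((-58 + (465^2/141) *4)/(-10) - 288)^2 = 802131.29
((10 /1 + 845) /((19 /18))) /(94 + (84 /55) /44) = 490050 /56891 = 8.61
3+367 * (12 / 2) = 2205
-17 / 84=-0.20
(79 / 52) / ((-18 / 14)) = -553 / 468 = -1.18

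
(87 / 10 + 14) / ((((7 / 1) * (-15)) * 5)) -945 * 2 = -9922727 / 5250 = -1890.04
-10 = -10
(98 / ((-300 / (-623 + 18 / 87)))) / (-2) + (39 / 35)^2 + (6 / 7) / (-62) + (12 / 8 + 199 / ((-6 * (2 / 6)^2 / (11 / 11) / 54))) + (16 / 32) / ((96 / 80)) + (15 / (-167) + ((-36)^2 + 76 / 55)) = -60368737305841 / 4046084350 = -14920.29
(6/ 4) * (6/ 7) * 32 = 288/ 7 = 41.14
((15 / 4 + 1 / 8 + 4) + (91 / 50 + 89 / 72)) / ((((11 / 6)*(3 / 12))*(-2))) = -9838 / 825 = -11.92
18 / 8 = 9 / 4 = 2.25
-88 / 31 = -2.84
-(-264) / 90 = 2.93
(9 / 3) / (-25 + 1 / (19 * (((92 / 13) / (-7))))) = -1748 / 14597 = -0.12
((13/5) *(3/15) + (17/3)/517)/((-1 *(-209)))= 20588/8103975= 0.00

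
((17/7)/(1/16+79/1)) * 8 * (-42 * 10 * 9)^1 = -235008/253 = -928.89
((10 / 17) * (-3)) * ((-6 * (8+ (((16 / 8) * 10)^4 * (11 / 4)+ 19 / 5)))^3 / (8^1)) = 1725114785881918471398 / 425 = 4059093613839808168.00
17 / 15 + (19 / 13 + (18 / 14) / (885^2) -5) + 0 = -57140576 / 23757825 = -2.41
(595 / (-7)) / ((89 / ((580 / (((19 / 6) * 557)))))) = -295800 / 941887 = -0.31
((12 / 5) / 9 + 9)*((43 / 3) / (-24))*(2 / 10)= -5977 / 5400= -1.11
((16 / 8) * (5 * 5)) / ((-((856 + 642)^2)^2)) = -25 / 2517776976008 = -0.00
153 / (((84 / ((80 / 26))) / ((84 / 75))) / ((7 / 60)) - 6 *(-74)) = 714 / 3047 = 0.23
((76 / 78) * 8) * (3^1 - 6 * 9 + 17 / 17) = -15200 / 39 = -389.74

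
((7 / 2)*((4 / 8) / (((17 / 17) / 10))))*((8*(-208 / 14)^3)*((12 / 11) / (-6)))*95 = 4274483200 / 539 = 7930395.55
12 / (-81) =-4 / 27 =-0.15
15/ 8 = 1.88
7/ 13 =0.54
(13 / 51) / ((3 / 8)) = 0.68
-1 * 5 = -5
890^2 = 792100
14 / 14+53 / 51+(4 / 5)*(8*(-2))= -2744 / 255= -10.76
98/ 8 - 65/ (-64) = 849/ 64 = 13.27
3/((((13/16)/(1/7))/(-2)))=-96/91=-1.05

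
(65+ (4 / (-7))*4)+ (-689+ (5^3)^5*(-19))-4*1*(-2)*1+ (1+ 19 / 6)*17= -24353027366743 / 42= -579833984922.45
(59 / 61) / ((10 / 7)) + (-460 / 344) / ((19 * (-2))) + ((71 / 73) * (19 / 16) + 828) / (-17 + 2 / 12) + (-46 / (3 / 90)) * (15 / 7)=-309241634552331 / 102885496280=-3005.69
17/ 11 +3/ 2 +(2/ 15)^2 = 15163/ 4950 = 3.06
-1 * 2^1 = -2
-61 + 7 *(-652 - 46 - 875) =-11072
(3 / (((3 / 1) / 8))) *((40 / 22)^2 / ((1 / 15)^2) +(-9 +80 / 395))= 56207240 / 9559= 5880.03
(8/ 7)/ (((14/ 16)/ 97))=6208/ 49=126.69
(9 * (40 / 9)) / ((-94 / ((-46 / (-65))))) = -184 / 611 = -0.30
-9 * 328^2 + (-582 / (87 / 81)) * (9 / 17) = -968542.87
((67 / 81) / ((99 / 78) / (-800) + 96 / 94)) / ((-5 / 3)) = -13099840 / 26914923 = -0.49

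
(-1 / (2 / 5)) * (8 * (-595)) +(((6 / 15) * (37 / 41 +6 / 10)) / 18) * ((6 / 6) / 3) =329332808 / 27675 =11900.01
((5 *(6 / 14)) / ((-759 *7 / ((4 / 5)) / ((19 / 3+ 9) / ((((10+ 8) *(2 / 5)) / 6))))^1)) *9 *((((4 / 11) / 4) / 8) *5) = -25 / 11858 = -0.00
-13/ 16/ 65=-1/ 80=-0.01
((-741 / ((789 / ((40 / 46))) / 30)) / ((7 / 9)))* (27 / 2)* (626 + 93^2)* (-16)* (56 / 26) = 822195360000 / 6049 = 135922526.04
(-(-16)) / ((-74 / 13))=-104 / 37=-2.81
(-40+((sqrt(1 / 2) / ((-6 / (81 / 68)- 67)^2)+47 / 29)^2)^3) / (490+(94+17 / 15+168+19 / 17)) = -15563123656714893994748142597727959425596344923113359 / 536536536920187005816828795060602954440539099218750000+20956806124521000634173027304553684902479*sqrt(2) / 2445299713033822394078579220654712120046875000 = -0.03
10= 10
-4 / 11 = -0.36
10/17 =0.59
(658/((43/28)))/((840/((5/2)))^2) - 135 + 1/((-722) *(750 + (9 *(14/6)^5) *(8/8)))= -135.00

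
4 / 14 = 2 / 7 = 0.29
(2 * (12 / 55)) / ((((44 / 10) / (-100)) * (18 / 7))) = -1400 / 363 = -3.86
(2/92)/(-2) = -1/92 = -0.01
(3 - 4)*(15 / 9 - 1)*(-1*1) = 0.67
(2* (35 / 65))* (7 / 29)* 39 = 294 / 29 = 10.14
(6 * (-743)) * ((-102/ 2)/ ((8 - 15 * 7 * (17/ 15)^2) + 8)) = -3410370/ 1783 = -1912.71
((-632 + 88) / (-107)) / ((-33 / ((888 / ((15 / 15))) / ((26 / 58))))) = -305.19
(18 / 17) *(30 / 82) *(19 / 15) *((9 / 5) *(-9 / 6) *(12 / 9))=-6156 / 3485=-1.77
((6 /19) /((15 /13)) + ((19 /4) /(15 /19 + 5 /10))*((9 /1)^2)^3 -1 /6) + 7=27338752892 /13965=1957662.22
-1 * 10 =-10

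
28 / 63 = 4 / 9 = 0.44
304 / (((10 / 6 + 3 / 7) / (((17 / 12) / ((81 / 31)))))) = 70091 / 891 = 78.67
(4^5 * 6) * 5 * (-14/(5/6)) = -516096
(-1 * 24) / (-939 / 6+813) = -48 / 1313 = -0.04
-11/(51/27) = -99/17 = -5.82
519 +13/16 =8317/16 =519.81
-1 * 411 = -411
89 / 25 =3.56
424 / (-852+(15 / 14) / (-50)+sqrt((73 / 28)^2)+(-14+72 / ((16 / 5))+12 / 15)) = -3710 / 7351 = -0.50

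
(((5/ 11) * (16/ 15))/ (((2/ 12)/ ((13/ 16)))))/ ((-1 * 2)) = -13/ 11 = -1.18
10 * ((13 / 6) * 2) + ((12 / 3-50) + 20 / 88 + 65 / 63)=-1951 / 1386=-1.41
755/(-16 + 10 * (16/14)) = -5285/32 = -165.16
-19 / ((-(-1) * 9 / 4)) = -76 / 9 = -8.44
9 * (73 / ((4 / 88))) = 14454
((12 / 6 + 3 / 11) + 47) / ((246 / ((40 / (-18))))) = -5420 / 12177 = -0.45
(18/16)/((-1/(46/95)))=-207/380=-0.54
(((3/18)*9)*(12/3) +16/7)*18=1044/7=149.14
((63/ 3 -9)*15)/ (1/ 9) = 1620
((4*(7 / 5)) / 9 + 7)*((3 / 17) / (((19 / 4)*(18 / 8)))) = 5488 / 43605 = 0.13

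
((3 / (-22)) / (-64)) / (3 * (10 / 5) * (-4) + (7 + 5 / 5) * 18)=1 / 56320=0.00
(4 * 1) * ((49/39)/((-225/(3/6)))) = -0.01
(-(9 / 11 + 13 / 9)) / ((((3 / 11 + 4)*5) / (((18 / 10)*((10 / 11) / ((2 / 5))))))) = -224 / 517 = -0.43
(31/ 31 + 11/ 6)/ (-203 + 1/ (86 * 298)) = -217838/ 15607449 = -0.01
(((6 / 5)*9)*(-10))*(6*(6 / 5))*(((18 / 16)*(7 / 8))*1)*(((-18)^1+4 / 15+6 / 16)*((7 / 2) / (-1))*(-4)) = 74406843 / 400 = 186017.11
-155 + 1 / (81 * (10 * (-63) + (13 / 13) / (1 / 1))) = -7897096 / 50949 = -155.00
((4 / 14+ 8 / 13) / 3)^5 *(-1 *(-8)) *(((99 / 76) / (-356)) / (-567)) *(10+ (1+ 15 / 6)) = 10195345688 / 5983201486254447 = 0.00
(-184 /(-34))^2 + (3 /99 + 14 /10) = 1464764 /47685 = 30.72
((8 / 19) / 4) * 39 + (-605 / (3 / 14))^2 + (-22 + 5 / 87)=39529147445 / 4959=7971193.27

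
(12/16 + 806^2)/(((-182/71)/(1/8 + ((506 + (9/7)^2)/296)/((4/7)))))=-18457519473/23296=-792304.24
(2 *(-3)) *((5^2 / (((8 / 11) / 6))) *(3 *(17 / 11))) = -11475 / 2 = -5737.50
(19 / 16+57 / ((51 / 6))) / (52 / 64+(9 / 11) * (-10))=-23617 / 22049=-1.07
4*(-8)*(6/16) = -12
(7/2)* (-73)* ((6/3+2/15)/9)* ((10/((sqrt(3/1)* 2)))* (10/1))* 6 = -163520* sqrt(3)/27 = -10489.81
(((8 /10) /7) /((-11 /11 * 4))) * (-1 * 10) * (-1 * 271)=-542 /7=-77.43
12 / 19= 0.63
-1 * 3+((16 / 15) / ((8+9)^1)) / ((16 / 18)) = -249 / 85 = -2.93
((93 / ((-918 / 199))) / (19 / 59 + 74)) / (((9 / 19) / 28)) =-96816286 / 6038145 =-16.03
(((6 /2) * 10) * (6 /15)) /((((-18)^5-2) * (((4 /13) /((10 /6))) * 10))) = -13 /3779140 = -0.00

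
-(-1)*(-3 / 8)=-3 / 8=-0.38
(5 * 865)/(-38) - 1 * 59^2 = -136603/38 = -3594.82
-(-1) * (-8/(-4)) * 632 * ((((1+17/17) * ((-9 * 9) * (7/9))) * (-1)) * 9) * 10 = 14333760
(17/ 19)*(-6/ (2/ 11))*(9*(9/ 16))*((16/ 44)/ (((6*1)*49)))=-1377/ 7448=-0.18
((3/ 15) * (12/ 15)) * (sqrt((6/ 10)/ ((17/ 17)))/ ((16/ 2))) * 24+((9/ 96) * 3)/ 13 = 9/ 416+12 * sqrt(15)/ 125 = 0.39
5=5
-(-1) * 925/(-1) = -925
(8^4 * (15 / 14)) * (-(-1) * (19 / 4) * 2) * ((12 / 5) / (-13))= -700416 / 91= -7696.88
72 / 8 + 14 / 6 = 34 / 3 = 11.33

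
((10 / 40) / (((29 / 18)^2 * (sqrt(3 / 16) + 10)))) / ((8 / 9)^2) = 32805 / 2686154- 6561 * sqrt(3) / 21489232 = 0.01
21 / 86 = 0.24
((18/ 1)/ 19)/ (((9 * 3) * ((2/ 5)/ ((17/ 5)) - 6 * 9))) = -17/ 26106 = -0.00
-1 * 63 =-63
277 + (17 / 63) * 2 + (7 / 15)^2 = 437468 / 1575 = 277.76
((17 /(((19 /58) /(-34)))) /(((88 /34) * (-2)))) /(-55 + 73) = 142477 /7524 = 18.94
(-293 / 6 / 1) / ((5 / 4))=-586 / 15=-39.07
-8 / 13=-0.62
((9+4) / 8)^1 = 13 / 8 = 1.62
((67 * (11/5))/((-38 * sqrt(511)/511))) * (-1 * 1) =87.68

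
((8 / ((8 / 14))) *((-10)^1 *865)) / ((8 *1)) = -30275 / 2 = -15137.50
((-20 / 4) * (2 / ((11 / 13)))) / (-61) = 130 / 671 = 0.19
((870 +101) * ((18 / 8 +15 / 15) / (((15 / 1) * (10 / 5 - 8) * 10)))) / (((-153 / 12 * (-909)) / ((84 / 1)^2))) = -2474108 / 1158975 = -2.13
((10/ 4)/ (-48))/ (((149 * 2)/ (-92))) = 115/ 7152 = 0.02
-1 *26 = -26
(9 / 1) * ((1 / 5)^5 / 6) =0.00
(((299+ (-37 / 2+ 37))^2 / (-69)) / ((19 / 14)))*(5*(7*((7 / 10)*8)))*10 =-2766123500 / 1311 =-2109934.02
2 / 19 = 0.11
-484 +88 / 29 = -13948 / 29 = -480.97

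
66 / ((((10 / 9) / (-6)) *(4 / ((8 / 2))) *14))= -891 / 35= -25.46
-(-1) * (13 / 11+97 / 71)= 1990 / 781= 2.55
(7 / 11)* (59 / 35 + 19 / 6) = 1019 / 330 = 3.09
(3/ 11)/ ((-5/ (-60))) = 36/ 11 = 3.27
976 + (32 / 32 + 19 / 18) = 17605 / 18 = 978.06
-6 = -6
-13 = -13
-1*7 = -7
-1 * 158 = -158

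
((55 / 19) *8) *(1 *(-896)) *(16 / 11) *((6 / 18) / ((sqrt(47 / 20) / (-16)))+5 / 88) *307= -110028800 / 209+5633474560 *sqrt(235) / 2679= 31709279.78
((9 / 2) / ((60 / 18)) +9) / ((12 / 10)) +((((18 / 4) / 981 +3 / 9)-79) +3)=-175369 / 2616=-67.04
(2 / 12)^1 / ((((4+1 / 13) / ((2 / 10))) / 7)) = 91 / 1590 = 0.06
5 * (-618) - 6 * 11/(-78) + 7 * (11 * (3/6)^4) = -641543/208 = -3084.34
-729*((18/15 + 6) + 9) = -59049/5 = -11809.80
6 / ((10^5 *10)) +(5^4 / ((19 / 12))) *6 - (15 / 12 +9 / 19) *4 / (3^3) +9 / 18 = 607562751539 / 256500000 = 2368.67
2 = 2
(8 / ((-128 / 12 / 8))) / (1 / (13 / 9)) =-26 / 3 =-8.67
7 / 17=0.41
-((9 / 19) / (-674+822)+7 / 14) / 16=-1415 / 44992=-0.03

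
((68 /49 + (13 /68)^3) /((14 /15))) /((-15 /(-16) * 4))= 0.40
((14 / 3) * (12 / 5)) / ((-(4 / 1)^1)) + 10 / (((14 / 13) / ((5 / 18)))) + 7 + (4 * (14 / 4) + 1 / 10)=6577 / 315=20.88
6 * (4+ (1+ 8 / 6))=38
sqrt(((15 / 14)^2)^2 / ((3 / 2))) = 75 * sqrt(6) / 196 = 0.94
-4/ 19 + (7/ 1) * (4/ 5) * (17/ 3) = 8984/ 285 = 31.52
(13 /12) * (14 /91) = 1 /6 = 0.17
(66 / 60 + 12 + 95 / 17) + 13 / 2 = 2141 / 85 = 25.19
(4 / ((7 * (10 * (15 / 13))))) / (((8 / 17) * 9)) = 0.01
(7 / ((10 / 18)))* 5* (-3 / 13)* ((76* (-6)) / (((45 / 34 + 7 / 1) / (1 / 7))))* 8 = 3348864 / 3679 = 910.26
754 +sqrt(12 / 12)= 755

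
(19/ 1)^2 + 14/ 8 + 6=1475/ 4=368.75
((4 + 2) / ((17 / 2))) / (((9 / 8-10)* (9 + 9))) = -16 / 3621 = -0.00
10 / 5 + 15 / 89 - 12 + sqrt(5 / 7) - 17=-2388 / 89 + sqrt(35) / 7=-25.99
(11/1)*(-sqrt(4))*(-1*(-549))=-12078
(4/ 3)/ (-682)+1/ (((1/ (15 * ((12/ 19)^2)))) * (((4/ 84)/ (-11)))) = -510436802/ 369303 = -1382.16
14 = 14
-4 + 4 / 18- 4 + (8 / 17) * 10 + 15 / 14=-4285 / 2142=-2.00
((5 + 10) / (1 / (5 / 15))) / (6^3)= 5 / 216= 0.02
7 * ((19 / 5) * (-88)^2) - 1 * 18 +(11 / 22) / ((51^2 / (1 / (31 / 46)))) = 205972.40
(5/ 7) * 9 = 45/ 7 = 6.43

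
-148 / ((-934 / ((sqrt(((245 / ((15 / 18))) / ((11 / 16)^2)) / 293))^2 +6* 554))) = 8726156664 / 16556551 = 527.05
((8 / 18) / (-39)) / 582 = -2 / 102141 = -0.00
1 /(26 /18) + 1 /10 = 103 /130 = 0.79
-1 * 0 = 0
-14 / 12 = -7 / 6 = -1.17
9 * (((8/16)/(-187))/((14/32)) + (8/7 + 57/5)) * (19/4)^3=5065213743/418880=12092.28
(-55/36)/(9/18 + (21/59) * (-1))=-3245/306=-10.60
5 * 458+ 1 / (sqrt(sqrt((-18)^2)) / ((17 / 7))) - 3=17 * sqrt(2) / 42+ 2287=2287.57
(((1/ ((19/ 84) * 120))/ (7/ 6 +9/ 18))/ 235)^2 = 441/ 49840562500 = 0.00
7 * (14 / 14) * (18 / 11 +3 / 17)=12.69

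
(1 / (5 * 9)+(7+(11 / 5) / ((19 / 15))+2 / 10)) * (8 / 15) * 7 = 85792 / 2565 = 33.45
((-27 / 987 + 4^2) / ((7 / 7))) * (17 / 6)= 89335 / 1974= 45.26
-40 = -40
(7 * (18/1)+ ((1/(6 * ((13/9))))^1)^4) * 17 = 978843969/456976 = 2142.00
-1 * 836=-836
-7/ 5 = -1.40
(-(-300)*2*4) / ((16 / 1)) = 150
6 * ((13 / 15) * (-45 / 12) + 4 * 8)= 345 / 2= 172.50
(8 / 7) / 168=1 / 147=0.01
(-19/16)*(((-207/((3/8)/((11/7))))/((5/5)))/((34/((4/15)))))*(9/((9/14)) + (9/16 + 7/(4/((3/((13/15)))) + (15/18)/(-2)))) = 194.19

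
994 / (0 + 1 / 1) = 994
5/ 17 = 0.29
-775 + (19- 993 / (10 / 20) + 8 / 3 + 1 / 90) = -246539 / 90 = -2739.32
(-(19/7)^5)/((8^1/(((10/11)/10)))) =-1.67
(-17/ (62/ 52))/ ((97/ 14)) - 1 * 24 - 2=-84370/ 3007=-28.06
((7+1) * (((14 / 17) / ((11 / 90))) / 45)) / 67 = 224 / 12529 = 0.02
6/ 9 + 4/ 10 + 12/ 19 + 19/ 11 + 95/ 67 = 1017338/ 210045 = 4.84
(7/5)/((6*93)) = 7/2790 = 0.00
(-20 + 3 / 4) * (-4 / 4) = 77 / 4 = 19.25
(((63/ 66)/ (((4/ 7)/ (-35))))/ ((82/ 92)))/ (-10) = 23667/ 3608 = 6.56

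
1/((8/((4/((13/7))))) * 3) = 7/78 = 0.09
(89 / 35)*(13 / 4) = 1157 / 140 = 8.26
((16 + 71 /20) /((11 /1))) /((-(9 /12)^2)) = -1564 /495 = -3.16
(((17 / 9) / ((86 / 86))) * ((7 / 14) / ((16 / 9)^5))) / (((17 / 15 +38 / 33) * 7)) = 18403605 / 5534384128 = 0.00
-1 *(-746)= 746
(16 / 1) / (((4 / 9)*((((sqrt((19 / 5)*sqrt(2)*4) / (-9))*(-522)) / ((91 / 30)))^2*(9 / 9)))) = 0.00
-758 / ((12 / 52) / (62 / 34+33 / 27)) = -4591964 / 459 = -10004.28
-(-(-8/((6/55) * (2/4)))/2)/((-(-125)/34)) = -1496/75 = -19.95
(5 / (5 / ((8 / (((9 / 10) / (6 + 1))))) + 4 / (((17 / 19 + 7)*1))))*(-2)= -84000 / 4931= -17.04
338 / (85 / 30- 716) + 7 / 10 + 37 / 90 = 24538 / 38511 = 0.64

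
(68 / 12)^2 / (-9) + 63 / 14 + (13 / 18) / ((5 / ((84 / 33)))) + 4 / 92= 1.34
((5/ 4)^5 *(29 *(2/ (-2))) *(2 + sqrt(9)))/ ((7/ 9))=-4078125/ 7168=-568.93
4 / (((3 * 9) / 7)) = 28 / 27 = 1.04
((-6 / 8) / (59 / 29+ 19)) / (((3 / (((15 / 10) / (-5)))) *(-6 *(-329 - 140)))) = 29 / 22887200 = 0.00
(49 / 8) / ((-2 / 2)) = -49 / 8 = -6.12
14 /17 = 0.82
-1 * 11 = -11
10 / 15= 2 / 3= 0.67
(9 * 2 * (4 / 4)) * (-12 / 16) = -27 / 2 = -13.50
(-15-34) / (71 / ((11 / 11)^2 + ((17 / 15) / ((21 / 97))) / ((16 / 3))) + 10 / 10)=-163121 / 122609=-1.33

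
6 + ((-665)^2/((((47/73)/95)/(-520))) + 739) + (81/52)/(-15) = -33930888510.42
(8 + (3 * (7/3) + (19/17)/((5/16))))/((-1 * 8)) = -1579/680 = -2.32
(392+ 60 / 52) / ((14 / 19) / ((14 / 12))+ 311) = 97109 / 76973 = 1.26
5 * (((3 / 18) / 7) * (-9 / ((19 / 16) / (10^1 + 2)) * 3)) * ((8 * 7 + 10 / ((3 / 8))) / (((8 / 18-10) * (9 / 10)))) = 312.22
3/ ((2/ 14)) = 21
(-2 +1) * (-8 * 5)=40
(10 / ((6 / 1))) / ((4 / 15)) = 25 / 4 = 6.25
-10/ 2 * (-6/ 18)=5/ 3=1.67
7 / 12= 0.58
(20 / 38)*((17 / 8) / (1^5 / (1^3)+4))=17 / 76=0.22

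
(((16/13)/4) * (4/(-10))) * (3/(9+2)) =-24/715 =-0.03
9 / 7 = 1.29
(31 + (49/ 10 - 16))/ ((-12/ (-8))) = 199/ 15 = 13.27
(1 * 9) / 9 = 1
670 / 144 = 335 / 72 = 4.65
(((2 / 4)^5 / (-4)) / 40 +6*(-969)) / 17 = -342.00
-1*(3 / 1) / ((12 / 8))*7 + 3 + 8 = -3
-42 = -42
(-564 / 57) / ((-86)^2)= -47 / 35131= -0.00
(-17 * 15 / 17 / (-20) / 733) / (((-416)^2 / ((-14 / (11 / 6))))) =-63 / 1395350528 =-0.00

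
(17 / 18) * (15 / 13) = 85 / 78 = 1.09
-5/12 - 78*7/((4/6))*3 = -29489/12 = -2457.42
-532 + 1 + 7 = -524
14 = 14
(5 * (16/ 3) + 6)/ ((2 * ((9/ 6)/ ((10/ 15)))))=196/ 27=7.26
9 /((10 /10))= 9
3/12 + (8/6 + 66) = 811/12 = 67.58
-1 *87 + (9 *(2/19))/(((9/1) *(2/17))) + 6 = -1522/19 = -80.11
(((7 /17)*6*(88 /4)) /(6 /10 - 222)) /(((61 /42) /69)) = -495880 /42517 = -11.66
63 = 63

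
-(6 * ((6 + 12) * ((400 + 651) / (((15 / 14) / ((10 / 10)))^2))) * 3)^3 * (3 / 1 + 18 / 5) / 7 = -1922647928280229269504 / 78125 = -24609893481986934.65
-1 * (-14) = 14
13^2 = 169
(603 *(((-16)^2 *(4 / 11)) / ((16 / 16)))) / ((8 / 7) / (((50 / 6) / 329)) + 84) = 1286400 / 2959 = 434.74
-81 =-81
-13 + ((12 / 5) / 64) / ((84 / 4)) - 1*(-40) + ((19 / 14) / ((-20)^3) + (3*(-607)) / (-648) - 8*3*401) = -29012825113 / 3024000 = -9594.19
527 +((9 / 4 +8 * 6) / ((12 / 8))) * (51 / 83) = 547.58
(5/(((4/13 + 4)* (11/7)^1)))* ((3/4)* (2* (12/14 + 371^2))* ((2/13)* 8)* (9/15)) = 8671437/77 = 112616.06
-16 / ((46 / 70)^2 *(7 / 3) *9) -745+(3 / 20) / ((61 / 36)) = -361417226 / 484035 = -746.68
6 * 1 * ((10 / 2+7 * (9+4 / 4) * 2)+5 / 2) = 885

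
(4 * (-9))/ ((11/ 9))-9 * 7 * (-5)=3141/ 11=285.55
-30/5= -6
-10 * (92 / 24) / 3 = -115 / 9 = -12.78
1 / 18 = 0.06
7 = 7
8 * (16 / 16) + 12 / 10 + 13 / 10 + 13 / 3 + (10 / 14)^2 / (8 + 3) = 48121 / 3234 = 14.88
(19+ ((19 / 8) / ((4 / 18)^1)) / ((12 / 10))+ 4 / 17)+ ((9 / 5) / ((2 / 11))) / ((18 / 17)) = 101977 / 2720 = 37.49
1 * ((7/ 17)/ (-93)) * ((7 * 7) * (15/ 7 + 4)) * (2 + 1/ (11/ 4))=-54782/ 17391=-3.15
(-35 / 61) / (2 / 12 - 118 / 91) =19110 / 37637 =0.51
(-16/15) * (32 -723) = 11056/15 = 737.07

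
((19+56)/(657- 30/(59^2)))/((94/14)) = 609175/35829463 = 0.02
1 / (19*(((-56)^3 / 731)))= -731 / 3336704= -0.00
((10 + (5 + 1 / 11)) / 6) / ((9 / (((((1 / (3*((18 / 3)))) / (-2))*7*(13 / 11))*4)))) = -7553 / 29403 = -0.26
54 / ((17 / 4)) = 216 / 17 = 12.71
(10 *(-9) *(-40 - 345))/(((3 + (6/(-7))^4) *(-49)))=-565950/2833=-199.77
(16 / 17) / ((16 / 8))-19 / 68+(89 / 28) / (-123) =2420 / 14637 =0.17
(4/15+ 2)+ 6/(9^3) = 2764/1215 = 2.27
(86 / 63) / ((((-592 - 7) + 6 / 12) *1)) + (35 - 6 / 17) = 44414155 / 1281987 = 34.64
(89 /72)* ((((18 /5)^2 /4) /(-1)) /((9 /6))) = -267 /100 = -2.67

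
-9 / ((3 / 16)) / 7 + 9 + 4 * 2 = 71 / 7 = 10.14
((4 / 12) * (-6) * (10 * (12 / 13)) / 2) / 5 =-24 / 13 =-1.85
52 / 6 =26 / 3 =8.67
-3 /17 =-0.18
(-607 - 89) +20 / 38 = -13214 / 19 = -695.47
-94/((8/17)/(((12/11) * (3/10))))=-7191/110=-65.37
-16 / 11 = -1.45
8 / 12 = 2 / 3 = 0.67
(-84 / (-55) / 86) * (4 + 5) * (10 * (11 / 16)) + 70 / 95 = 5999 / 3268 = 1.84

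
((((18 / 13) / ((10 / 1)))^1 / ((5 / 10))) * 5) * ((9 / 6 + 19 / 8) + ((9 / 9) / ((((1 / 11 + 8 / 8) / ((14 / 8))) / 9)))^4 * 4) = 25627138281 / 106496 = 240639.44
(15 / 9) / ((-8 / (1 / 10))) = -1 / 48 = -0.02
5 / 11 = 0.45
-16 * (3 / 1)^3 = -432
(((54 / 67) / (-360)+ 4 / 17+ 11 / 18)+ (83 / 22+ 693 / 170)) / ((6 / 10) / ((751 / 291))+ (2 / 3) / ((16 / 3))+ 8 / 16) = 29447384398 / 2904610599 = 10.14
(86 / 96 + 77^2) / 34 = 174.41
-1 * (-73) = 73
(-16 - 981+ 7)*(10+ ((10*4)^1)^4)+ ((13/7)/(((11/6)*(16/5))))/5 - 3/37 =-57764270441205/22792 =-2534409900.02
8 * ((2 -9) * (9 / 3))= -168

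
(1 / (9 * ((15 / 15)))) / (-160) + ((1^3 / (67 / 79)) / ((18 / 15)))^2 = 2078837 / 2154720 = 0.96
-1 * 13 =-13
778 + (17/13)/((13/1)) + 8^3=218027/169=1290.10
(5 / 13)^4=625 / 28561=0.02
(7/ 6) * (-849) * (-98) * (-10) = -970690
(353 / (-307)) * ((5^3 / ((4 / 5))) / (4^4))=-220625 / 314368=-0.70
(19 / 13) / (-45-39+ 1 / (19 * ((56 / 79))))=-20216 / 1160861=-0.02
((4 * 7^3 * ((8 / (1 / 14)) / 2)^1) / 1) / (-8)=-9604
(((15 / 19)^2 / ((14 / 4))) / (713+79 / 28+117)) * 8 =1600 / 935351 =0.00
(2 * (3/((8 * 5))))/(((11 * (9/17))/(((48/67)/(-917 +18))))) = -68/3312815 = -0.00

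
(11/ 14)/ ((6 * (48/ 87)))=319/ 1344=0.24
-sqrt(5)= -2.24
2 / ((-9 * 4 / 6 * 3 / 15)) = -5 / 3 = -1.67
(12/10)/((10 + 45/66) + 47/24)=1584/16685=0.09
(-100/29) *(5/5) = -100/29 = -3.45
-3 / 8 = -0.38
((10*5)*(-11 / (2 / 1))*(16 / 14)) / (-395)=440 / 553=0.80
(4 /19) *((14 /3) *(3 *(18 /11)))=1008 /209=4.82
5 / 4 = 1.25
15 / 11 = 1.36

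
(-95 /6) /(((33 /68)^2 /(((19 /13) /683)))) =-4173160 /29007693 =-0.14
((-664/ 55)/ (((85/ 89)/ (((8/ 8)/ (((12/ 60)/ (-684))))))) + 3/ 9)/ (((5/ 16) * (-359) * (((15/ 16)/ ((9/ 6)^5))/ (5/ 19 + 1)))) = -628642565568/ 159440875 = -3942.79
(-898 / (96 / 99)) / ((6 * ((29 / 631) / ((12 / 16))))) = -9349527 / 3712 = -2518.73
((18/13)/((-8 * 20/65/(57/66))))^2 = 29241/123904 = 0.24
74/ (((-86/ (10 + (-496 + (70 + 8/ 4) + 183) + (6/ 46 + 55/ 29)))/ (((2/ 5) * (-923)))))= -2086284590/ 28681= -72741.00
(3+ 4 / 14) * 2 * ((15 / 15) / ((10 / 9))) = 207 / 35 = 5.91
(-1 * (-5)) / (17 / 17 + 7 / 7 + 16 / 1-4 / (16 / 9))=20 / 63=0.32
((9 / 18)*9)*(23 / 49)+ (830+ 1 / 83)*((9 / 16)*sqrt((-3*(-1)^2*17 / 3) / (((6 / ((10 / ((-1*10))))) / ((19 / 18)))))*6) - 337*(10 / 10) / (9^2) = -16259 / 7938+ 206673*sqrt(969) / 1328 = 4842.44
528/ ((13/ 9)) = 4752/ 13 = 365.54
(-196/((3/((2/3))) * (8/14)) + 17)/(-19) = 533/171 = 3.12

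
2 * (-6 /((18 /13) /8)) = -208 /3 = -69.33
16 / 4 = 4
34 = 34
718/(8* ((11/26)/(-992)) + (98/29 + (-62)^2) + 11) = 67130128/360742713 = 0.19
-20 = -20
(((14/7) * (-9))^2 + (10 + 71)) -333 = 72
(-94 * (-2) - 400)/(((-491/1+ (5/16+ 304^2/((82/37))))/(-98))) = 0.50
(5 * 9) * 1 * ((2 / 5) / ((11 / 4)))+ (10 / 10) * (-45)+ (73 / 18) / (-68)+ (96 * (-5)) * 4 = -26369435 / 13464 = -1958.51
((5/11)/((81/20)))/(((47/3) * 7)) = 100/97713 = 0.00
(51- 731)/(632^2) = -85/49928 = -0.00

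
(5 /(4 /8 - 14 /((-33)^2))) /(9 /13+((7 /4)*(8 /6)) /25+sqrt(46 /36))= -5422131000 /444156881+1150256250*sqrt(46) /444156881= 5.36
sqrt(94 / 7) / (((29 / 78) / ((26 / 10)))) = 25.63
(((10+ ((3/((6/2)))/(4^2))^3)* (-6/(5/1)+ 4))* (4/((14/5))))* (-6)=-122883/512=-240.01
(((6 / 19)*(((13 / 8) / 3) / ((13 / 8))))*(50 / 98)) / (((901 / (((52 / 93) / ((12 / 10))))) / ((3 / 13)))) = 0.00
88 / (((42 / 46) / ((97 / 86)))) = 98164 / 903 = 108.71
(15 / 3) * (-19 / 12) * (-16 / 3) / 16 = 2.64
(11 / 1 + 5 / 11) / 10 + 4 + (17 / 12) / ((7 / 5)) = 28447 / 4620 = 6.16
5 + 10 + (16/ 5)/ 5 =391/ 25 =15.64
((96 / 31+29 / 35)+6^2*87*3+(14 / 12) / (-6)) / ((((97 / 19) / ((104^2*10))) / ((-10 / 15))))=-75451510603456 / 568323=-132761670.04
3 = 3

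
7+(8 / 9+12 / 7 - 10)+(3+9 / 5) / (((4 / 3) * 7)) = 37 / 315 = 0.12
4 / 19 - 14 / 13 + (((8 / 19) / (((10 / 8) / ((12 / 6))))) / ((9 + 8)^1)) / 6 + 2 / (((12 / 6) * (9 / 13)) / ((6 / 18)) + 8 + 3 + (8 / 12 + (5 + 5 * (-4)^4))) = -1371213949 / 1597677510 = -0.86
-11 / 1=-11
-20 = -20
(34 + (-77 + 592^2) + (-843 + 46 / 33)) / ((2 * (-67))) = -2608.80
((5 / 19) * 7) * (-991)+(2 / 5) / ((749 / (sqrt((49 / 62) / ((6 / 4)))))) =-34685 / 19+2 * sqrt(93) / 49755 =-1825.53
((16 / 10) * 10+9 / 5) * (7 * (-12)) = -7476 / 5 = -1495.20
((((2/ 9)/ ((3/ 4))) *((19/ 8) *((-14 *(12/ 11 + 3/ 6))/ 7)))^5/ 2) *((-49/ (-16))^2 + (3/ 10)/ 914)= -263.91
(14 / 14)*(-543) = -543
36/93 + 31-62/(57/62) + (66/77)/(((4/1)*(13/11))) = -11535635/321594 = -35.87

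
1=1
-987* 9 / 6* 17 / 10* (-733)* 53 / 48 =651847371 / 320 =2037023.03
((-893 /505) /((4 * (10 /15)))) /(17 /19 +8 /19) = -50901 /101000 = -0.50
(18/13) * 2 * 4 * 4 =44.31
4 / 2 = 2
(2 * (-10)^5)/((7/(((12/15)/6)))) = -80000/21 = -3809.52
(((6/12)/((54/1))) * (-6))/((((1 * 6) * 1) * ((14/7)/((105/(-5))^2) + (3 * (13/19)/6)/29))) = -26999/47622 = -0.57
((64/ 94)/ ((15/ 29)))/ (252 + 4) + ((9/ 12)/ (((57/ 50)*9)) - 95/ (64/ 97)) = -370103551/ 2571840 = -143.91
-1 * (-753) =753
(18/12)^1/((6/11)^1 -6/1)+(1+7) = 309/40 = 7.72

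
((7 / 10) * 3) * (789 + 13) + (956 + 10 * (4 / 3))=2653.53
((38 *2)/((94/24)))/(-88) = -114/517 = -0.22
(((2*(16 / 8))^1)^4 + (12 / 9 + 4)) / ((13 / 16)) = 12544 / 39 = 321.64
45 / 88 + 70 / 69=9265 / 6072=1.53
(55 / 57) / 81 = 55 / 4617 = 0.01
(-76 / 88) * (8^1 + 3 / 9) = -475 / 66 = -7.20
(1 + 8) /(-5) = -9 /5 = -1.80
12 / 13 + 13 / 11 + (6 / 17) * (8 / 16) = 5546 / 2431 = 2.28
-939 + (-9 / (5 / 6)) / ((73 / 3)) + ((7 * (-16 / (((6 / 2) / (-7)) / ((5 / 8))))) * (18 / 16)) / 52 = -71054301 / 75920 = -935.91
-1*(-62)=62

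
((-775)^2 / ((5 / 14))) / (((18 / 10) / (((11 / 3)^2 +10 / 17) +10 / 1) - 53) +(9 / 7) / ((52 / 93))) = -363048595000 / 10928837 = -33219.33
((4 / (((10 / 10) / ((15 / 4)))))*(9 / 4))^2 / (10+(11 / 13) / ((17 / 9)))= 4027725 / 36944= 109.02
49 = 49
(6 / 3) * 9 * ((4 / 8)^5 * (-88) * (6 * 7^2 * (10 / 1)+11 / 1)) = -292149 / 2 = -146074.50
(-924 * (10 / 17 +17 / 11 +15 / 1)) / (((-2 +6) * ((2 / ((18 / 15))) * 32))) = -74.21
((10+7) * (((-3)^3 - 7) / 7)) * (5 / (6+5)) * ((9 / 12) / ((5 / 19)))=-16473 / 154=-106.97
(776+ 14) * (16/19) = 12640/19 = 665.26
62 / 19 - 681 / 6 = -4189 / 38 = -110.24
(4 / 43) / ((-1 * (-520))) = 1 / 5590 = 0.00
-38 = -38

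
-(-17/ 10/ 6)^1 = 17/ 60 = 0.28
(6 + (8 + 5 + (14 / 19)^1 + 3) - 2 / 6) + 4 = 1505 / 57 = 26.40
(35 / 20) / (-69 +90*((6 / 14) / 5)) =-49 / 1716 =-0.03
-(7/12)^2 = -49/144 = -0.34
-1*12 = -12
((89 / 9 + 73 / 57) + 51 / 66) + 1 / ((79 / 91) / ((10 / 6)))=13.86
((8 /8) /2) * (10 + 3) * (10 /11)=65 /11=5.91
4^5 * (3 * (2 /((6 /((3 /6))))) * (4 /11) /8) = 256 /11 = 23.27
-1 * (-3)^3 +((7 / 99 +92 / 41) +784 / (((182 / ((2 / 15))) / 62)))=17129452 / 263835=64.92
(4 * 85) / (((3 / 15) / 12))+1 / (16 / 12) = 81603 / 4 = 20400.75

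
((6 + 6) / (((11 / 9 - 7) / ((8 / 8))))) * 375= -10125 / 13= -778.85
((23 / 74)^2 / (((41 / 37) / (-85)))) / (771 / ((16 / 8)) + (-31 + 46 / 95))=-4271675 / 204634198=-0.02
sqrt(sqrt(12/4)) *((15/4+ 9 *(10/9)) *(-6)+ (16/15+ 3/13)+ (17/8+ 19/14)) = -102.29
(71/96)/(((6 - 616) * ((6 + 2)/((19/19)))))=-71/468480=-0.00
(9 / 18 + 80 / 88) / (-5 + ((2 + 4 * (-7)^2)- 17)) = 31 / 3872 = 0.01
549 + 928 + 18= 1495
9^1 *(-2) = -18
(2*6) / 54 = 2 / 9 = 0.22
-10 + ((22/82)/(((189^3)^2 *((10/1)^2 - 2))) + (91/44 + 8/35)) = -155184110837816998631/20145286242117354780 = -7.70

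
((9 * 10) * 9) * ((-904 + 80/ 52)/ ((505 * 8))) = -237573/ 1313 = -180.94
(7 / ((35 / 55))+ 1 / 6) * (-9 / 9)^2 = 67 / 6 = 11.17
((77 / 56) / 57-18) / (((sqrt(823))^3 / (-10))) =40985 *sqrt(823) / 154431012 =0.01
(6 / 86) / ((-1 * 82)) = -0.00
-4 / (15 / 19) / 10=-38 / 75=-0.51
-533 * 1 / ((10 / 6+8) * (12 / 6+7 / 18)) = -28782 / 1247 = -23.08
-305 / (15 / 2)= -122 / 3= -40.67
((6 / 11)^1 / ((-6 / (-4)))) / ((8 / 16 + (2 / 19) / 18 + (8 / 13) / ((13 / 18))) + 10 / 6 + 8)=231192 / 7009189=0.03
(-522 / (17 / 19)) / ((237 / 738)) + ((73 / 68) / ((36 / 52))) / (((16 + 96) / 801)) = -1086370525 / 601664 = -1805.61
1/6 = 0.17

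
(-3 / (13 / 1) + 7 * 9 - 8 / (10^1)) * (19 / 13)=76532 / 845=90.57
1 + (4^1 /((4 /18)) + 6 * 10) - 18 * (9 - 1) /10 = 323 /5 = 64.60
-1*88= -88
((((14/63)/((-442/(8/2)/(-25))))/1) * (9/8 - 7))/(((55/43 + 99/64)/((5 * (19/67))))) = -153596000/1036386351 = -0.15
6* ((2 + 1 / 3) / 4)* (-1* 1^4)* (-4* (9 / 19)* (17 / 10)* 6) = 67.64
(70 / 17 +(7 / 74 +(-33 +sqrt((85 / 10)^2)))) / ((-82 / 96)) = 612528 / 25789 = 23.75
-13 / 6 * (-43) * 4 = 1118 / 3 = 372.67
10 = 10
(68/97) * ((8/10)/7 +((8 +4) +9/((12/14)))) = 53822/3395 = 15.85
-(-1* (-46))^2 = -2116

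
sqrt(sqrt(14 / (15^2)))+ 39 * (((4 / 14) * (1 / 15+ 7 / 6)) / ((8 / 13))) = 14^(1 / 4) * sqrt(15) / 15+ 6253 / 280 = 22.83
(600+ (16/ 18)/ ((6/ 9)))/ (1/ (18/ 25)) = 10824/ 25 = 432.96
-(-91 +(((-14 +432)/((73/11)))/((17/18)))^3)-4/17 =-566749969975985/1911240521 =-296535.14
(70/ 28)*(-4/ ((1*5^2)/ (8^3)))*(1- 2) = 1024/ 5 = 204.80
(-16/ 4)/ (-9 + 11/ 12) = 48/ 97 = 0.49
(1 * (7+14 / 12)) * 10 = 245 / 3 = 81.67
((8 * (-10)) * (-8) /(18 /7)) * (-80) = -179200 /9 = -19911.11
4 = 4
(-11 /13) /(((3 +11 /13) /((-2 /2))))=11 /50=0.22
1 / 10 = 0.10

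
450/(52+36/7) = 63/8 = 7.88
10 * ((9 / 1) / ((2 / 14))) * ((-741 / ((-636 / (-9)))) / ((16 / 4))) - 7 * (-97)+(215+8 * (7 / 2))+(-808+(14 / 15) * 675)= -384789 / 424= -907.52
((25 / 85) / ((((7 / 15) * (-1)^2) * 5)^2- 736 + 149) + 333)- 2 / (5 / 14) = 145656761 / 444890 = 327.40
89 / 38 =2.34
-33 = -33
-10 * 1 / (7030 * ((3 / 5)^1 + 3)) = -0.00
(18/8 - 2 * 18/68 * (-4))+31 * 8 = 17161/68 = 252.37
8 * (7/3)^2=392/9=43.56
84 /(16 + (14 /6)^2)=756 /193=3.92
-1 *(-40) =40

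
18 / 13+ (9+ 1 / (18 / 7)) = 2521 / 234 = 10.77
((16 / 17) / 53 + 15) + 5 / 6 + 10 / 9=275093 / 16218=16.96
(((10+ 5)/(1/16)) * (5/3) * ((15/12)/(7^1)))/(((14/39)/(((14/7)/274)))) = 1.45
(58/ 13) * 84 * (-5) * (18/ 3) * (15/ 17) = -2192400/ 221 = -9920.36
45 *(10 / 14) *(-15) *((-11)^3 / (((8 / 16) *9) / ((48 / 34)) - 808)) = -71874000 / 90139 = -797.37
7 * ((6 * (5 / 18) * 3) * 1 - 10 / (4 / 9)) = -245 / 2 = -122.50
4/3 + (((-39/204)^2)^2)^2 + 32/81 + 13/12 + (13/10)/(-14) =3523816563844816243/1296057784417320960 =2.72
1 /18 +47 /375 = 407 /2250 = 0.18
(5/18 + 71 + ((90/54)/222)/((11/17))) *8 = 2089064/3663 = 570.32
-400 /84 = -100 /21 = -4.76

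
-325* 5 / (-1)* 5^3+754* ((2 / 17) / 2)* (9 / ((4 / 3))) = 6916429 / 34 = 203424.38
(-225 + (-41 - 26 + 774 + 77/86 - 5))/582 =41099/50052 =0.82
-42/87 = -14/29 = -0.48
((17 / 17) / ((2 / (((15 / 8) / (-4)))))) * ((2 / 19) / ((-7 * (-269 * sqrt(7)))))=-15 * sqrt(7) / 8014048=-0.00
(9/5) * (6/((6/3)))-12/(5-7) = 57/5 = 11.40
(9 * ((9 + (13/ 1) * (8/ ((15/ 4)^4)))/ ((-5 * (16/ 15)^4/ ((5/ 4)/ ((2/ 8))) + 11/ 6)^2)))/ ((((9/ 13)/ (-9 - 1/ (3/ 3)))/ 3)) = -38085614775000/ 2976029809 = -12797.46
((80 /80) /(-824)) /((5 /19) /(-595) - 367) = 2261 /683745312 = 0.00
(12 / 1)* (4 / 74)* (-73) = -1752 / 37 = -47.35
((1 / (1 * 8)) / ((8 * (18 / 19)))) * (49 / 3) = 0.27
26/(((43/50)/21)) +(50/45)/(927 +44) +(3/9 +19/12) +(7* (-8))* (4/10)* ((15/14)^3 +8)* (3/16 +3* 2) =-473194180091/736522920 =-642.47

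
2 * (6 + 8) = 28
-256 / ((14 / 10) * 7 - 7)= -640 / 7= -91.43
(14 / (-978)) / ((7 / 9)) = -3 / 163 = -0.02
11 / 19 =0.58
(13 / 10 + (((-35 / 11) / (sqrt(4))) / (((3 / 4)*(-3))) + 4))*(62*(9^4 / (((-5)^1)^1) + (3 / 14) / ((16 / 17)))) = -90298611671 / 184800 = -488628.85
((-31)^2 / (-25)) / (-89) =961 / 2225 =0.43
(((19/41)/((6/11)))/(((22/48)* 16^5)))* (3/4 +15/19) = 117/42991616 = 0.00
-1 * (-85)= 85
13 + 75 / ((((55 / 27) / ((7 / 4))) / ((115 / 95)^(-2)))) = 56.97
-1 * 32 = -32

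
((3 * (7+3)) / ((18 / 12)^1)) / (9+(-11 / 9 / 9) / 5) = 4050 / 1817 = 2.23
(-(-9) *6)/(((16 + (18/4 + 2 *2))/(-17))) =-37.47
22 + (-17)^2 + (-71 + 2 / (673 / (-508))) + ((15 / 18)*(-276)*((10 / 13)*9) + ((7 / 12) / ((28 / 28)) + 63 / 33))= -1560601915 / 1154868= -1351.32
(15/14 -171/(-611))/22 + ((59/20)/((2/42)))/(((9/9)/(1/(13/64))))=287030019/940940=305.05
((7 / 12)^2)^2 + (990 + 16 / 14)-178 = 118046119 / 145152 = 813.26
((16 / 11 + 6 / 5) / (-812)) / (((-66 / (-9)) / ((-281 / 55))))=61539 / 27019300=0.00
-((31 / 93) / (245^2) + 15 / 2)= -2701127 / 360150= -7.50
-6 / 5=-1.20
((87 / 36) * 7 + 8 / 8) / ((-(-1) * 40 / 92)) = 989 / 24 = 41.21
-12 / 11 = -1.09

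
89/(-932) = -89/932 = -0.10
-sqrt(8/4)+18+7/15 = 277/15 - sqrt(2) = 17.05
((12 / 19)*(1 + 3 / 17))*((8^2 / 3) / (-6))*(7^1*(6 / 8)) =-4480 / 323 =-13.87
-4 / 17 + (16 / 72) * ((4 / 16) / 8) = -0.23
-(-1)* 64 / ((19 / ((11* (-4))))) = -2816 / 19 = -148.21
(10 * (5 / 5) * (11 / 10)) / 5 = 11 / 5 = 2.20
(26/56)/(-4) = -13/112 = -0.12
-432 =-432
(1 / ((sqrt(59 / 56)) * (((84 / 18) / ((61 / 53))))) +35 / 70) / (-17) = -1 / 34-183 * sqrt(826) / 372113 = -0.04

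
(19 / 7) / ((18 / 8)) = 1.21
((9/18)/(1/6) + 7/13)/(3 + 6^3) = 46/2847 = 0.02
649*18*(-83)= -969606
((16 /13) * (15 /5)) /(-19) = -48 /247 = -0.19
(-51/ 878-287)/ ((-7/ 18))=2268333/ 3073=738.15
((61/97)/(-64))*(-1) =61/6208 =0.01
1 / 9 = 0.11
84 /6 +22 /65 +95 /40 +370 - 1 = 200571 /520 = 385.71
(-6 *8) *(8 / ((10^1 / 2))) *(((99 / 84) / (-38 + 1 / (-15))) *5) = 47520 / 3997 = 11.89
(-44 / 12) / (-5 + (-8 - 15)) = 11 / 84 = 0.13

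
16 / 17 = 0.94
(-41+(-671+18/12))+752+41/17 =1493/34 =43.91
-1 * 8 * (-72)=576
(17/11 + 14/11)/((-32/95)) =-2945/352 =-8.37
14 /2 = 7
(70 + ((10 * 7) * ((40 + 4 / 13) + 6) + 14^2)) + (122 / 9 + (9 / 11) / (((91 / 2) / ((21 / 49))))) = 222051238 / 63063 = 3521.10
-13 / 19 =-0.68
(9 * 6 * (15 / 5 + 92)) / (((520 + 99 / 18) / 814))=8351640 / 1051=7946.37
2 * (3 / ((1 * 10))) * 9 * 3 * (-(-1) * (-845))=-13689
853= 853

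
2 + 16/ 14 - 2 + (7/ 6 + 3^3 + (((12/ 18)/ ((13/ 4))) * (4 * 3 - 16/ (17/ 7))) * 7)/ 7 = 8323/ 1326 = 6.28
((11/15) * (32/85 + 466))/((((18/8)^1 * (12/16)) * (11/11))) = 2325664/11475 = 202.67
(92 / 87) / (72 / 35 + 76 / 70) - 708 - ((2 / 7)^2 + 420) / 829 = -27529621202 / 38874297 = -708.17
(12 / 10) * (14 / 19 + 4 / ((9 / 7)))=1316 / 285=4.62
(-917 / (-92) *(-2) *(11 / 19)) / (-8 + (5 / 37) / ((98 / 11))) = 18287731 / 12652461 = 1.45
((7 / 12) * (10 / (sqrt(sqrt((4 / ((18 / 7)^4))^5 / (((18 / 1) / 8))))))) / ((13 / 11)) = 120.15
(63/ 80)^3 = 0.49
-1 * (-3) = 3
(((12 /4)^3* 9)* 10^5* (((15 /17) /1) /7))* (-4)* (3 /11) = -3341482.05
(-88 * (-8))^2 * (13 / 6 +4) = 9168896 / 3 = 3056298.67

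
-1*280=-280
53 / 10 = 5.30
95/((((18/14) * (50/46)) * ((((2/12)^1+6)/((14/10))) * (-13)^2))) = 42826/468975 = 0.09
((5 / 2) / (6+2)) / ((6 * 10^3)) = 1 / 19200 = 0.00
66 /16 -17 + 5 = -63 /8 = -7.88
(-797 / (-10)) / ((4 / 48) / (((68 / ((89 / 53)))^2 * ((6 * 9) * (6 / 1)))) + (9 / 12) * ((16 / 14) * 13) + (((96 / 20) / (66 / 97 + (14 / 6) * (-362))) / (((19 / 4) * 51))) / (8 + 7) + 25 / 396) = 1129839779142342576000 / 158857841042071480469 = 7.11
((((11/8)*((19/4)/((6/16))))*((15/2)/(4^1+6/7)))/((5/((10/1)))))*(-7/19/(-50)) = 539/1360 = 0.40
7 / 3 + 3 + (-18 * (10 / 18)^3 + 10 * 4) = 3422 / 81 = 42.25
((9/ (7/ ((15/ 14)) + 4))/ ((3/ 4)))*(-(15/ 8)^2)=-10125/ 2528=-4.01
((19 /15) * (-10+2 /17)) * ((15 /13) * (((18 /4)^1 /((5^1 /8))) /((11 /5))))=-114912 /2431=-47.27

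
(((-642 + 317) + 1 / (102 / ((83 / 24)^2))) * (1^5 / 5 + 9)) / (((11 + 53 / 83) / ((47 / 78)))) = -74460380411 / 481178880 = -154.75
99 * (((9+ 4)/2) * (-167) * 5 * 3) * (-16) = 25791480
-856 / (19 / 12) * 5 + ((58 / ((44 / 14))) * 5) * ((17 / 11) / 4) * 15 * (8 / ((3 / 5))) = 10177690 / 2299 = 4427.01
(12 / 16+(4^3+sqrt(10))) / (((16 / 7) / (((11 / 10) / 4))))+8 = 77 * sqrt(10) / 640+40423 / 2560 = 16.17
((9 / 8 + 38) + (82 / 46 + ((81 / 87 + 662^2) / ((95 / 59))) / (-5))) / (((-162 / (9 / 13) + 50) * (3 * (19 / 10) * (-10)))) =-137866337743 / 26582884800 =-5.19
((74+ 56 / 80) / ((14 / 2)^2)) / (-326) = -747 / 159740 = -0.00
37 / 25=1.48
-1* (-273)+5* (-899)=-4222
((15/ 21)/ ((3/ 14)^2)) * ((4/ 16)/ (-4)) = -35/ 36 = -0.97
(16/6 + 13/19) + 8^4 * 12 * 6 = 16810175/57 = 294915.35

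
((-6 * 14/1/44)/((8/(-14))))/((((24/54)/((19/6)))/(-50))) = -209475/176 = -1190.20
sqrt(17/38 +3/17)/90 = sqrt(260338)/58140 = 0.01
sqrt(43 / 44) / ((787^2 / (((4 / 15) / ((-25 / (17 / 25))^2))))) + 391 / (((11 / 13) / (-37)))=-188071 / 11 + 578*sqrt(473) / 39920267578125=-17097.36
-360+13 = -347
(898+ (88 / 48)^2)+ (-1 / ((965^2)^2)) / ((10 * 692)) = 48680684243685481241 / 54007970438925000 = 901.36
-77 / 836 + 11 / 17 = 717 / 1292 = 0.55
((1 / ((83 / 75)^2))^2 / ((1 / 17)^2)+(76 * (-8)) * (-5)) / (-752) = -153417436465 / 35688657392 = -4.30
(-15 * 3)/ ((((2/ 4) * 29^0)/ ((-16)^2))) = -23040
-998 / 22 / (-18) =499 / 198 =2.52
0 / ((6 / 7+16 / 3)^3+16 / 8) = 0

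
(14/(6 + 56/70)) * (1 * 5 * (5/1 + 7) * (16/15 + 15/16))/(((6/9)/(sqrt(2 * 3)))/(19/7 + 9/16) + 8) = 61222211505/1978098784-129747345 * sqrt(6)/989049392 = 30.63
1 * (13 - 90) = -77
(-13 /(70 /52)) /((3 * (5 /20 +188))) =-1352 /79065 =-0.02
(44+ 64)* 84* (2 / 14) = 1296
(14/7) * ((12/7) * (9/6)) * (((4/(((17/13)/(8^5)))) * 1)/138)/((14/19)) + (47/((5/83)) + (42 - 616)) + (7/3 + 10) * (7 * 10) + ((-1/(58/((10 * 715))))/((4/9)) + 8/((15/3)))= 5863.15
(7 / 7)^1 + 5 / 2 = 7 / 2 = 3.50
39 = 39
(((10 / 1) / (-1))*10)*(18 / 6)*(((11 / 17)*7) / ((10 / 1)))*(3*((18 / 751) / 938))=-8910 / 855389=-0.01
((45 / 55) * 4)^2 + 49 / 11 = 1835 / 121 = 15.17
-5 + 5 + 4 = 4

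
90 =90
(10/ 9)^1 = 10/ 9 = 1.11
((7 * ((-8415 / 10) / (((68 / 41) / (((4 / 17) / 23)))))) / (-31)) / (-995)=-0.00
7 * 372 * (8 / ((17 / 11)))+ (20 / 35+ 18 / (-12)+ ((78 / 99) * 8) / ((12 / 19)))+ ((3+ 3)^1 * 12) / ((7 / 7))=319514401 / 23562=13560.58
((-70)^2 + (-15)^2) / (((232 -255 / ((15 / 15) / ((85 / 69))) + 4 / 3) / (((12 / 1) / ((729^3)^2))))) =-18860 / 3719011519025644887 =-0.00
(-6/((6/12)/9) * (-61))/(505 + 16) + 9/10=70569/5210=13.54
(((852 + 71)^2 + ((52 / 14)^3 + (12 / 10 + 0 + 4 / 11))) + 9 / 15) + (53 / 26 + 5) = 417892302427 / 490490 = 851989.44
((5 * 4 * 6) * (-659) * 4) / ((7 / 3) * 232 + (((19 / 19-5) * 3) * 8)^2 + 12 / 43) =-10201320 / 314683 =-32.42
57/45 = 19/15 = 1.27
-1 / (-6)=1 / 6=0.17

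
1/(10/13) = 13/10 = 1.30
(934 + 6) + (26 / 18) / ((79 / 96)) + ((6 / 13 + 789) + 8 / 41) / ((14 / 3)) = 1964739209 / 1768494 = 1110.97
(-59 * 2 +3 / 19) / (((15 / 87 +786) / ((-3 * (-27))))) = -5259411 / 433181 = -12.14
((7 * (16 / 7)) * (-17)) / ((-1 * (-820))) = -68 / 205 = -0.33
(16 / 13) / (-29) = -0.04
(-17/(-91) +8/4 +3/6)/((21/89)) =14507/1274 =11.39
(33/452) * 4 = 0.29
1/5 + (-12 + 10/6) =-10.13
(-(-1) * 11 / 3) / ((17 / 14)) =154 / 51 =3.02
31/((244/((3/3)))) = 31/244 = 0.13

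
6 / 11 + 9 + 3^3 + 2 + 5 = 479 / 11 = 43.55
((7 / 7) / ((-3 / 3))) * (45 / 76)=-45 / 76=-0.59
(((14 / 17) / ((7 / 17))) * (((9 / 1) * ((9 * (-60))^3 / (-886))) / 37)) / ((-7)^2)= 1417176000 / 803159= 1764.50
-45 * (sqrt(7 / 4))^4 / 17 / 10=-441 / 544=-0.81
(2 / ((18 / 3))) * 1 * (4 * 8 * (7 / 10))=112 / 15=7.47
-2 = -2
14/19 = 0.74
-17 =-17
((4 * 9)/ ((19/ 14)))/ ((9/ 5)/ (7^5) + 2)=42353640/ 3193501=13.26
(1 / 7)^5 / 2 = 1 / 33614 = 0.00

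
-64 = -64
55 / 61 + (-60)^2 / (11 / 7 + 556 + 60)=6.73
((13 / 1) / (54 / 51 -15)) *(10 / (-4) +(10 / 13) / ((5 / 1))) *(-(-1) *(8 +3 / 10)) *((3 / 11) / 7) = 86071 / 121660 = 0.71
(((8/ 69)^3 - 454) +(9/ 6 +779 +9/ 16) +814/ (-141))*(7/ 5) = 555599345077/ 1235193840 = 449.81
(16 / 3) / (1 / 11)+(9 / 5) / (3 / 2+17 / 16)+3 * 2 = 40202 / 615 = 65.37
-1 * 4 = -4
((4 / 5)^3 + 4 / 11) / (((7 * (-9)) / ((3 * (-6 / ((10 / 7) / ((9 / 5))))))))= 10836 / 34375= 0.32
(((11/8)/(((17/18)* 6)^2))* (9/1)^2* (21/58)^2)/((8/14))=24754653/31110272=0.80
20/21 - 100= -2080/21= -99.05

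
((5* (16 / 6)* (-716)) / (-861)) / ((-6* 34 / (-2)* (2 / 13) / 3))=93080 / 43911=2.12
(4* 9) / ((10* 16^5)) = 9 / 2621440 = 0.00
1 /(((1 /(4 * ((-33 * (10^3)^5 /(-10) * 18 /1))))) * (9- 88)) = -237600000000000000 /79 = -3007594936708860.76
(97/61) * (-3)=-291/61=-4.77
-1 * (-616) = 616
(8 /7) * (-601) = -4808 /7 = -686.86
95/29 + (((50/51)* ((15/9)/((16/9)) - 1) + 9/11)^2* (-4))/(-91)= 43866857381/13288779504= 3.30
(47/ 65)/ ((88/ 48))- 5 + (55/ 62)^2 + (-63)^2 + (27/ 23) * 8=251250940789/ 63214580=3974.57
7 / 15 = 0.47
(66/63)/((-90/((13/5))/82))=-11726/4725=-2.48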